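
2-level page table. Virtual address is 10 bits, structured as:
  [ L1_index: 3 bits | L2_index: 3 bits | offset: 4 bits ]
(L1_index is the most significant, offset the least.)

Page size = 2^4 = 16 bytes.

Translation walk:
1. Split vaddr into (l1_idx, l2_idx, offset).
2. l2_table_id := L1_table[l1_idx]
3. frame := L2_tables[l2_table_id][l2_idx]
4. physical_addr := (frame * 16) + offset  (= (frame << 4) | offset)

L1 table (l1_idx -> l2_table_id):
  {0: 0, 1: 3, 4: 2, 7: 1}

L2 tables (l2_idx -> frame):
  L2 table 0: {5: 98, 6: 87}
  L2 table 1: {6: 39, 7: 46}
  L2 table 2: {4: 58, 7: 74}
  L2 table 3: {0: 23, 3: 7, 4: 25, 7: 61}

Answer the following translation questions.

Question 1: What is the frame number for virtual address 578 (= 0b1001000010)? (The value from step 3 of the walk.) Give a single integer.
Answer: 58

Derivation:
vaddr = 578: l1_idx=4, l2_idx=4
L1[4] = 2; L2[2][4] = 58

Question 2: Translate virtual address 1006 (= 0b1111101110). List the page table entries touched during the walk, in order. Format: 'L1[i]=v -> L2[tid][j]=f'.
Answer: L1[7]=1 -> L2[1][6]=39

Derivation:
vaddr = 1006 = 0b1111101110
Split: l1_idx=7, l2_idx=6, offset=14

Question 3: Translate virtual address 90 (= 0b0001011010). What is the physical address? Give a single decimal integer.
vaddr = 90 = 0b0001011010
Split: l1_idx=0, l2_idx=5, offset=10
L1[0] = 0
L2[0][5] = 98
paddr = 98 * 16 + 10 = 1578

Answer: 1578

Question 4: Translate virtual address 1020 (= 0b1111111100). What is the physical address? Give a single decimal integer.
vaddr = 1020 = 0b1111111100
Split: l1_idx=7, l2_idx=7, offset=12
L1[7] = 1
L2[1][7] = 46
paddr = 46 * 16 + 12 = 748

Answer: 748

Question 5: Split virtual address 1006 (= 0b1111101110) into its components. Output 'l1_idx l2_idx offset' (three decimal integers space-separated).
vaddr = 1006 = 0b1111101110
  top 3 bits -> l1_idx = 7
  next 3 bits -> l2_idx = 6
  bottom 4 bits -> offset = 14

Answer: 7 6 14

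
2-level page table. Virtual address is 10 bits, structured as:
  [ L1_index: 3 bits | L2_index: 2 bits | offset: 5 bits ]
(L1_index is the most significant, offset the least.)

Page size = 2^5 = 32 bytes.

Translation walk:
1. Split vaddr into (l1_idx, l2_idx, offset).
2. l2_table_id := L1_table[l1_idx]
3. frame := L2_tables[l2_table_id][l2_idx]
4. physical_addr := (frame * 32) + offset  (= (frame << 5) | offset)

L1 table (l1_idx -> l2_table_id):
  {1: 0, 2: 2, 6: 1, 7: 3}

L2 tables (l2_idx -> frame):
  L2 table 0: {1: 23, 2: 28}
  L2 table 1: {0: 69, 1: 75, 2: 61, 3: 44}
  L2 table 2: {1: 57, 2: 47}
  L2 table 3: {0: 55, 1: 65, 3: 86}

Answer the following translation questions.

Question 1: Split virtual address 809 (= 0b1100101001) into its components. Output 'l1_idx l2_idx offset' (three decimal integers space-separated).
Answer: 6 1 9

Derivation:
vaddr = 809 = 0b1100101001
  top 3 bits -> l1_idx = 6
  next 2 bits -> l2_idx = 1
  bottom 5 bits -> offset = 9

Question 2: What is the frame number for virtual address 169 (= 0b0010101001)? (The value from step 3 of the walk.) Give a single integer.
Answer: 23

Derivation:
vaddr = 169: l1_idx=1, l2_idx=1
L1[1] = 0; L2[0][1] = 23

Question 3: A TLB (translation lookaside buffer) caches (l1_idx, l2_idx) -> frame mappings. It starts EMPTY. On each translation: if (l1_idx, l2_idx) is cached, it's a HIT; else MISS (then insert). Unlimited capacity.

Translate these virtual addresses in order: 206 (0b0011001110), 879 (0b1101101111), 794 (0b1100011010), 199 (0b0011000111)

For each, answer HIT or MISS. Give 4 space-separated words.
Answer: MISS MISS MISS HIT

Derivation:
vaddr=206: (1,2) not in TLB -> MISS, insert
vaddr=879: (6,3) not in TLB -> MISS, insert
vaddr=794: (6,0) not in TLB -> MISS, insert
vaddr=199: (1,2) in TLB -> HIT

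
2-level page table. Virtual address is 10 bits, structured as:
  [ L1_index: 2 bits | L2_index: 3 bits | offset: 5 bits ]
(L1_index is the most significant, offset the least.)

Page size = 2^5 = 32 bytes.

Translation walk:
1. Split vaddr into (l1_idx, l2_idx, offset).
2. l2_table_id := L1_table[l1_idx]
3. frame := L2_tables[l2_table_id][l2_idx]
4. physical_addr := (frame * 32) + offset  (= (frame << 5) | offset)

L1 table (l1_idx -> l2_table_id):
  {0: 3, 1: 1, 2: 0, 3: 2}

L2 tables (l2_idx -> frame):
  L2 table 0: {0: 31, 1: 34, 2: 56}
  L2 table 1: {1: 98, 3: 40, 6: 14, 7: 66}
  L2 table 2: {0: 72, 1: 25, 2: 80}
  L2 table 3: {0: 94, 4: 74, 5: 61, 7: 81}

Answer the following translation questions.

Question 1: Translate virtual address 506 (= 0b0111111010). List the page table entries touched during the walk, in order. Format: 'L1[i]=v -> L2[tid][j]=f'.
Answer: L1[1]=1 -> L2[1][7]=66

Derivation:
vaddr = 506 = 0b0111111010
Split: l1_idx=1, l2_idx=7, offset=26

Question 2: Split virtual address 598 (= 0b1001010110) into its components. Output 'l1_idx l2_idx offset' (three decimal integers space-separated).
vaddr = 598 = 0b1001010110
  top 2 bits -> l1_idx = 2
  next 3 bits -> l2_idx = 2
  bottom 5 bits -> offset = 22

Answer: 2 2 22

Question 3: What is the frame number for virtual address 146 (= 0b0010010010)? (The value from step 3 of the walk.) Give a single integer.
vaddr = 146: l1_idx=0, l2_idx=4
L1[0] = 3; L2[3][4] = 74

Answer: 74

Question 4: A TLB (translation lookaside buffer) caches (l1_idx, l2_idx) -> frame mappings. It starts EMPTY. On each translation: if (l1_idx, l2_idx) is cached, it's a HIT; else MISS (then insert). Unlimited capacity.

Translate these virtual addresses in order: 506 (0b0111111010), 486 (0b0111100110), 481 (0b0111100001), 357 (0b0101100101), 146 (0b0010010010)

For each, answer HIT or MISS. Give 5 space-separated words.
Answer: MISS HIT HIT MISS MISS

Derivation:
vaddr=506: (1,7) not in TLB -> MISS, insert
vaddr=486: (1,7) in TLB -> HIT
vaddr=481: (1,7) in TLB -> HIT
vaddr=357: (1,3) not in TLB -> MISS, insert
vaddr=146: (0,4) not in TLB -> MISS, insert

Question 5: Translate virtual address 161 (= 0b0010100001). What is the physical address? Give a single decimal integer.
vaddr = 161 = 0b0010100001
Split: l1_idx=0, l2_idx=5, offset=1
L1[0] = 3
L2[3][5] = 61
paddr = 61 * 32 + 1 = 1953

Answer: 1953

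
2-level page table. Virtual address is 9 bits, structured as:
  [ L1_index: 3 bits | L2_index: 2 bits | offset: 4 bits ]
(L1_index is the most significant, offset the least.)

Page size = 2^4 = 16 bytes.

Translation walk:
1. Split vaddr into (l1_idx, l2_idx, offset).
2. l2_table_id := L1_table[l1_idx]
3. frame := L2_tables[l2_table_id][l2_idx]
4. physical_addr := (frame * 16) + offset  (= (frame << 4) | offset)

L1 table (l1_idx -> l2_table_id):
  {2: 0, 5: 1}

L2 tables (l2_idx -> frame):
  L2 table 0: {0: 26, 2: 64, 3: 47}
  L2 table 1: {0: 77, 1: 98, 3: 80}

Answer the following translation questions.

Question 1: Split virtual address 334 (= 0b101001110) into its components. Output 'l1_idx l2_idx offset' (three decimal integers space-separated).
Answer: 5 0 14

Derivation:
vaddr = 334 = 0b101001110
  top 3 bits -> l1_idx = 5
  next 2 bits -> l2_idx = 0
  bottom 4 bits -> offset = 14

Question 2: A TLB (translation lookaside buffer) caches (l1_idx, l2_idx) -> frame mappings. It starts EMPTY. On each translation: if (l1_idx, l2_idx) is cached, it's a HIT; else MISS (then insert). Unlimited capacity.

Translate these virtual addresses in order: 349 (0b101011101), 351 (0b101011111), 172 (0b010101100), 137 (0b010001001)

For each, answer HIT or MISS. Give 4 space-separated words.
vaddr=349: (5,1) not in TLB -> MISS, insert
vaddr=351: (5,1) in TLB -> HIT
vaddr=172: (2,2) not in TLB -> MISS, insert
vaddr=137: (2,0) not in TLB -> MISS, insert

Answer: MISS HIT MISS MISS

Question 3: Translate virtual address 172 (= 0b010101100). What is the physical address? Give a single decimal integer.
Answer: 1036

Derivation:
vaddr = 172 = 0b010101100
Split: l1_idx=2, l2_idx=2, offset=12
L1[2] = 0
L2[0][2] = 64
paddr = 64 * 16 + 12 = 1036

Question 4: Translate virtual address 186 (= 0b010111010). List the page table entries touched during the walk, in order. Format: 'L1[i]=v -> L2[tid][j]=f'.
Answer: L1[2]=0 -> L2[0][3]=47

Derivation:
vaddr = 186 = 0b010111010
Split: l1_idx=2, l2_idx=3, offset=10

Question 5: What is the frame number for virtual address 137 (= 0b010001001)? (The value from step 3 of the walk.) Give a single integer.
Answer: 26

Derivation:
vaddr = 137: l1_idx=2, l2_idx=0
L1[2] = 0; L2[0][0] = 26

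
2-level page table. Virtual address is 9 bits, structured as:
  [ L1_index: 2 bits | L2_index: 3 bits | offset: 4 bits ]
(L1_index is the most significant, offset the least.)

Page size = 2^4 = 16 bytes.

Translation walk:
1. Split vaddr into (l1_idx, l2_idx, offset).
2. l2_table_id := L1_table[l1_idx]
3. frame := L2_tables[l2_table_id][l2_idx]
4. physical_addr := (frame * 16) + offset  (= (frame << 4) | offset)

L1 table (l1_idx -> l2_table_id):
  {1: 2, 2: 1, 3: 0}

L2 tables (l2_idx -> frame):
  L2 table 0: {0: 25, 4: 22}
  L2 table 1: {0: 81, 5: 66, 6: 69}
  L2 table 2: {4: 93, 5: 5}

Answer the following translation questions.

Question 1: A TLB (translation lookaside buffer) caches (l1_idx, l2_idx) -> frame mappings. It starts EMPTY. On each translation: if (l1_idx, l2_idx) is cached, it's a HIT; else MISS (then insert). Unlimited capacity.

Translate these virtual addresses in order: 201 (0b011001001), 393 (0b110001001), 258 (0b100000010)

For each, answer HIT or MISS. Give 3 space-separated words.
vaddr=201: (1,4) not in TLB -> MISS, insert
vaddr=393: (3,0) not in TLB -> MISS, insert
vaddr=258: (2,0) not in TLB -> MISS, insert

Answer: MISS MISS MISS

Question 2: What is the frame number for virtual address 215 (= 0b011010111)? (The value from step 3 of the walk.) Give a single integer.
Answer: 5

Derivation:
vaddr = 215: l1_idx=1, l2_idx=5
L1[1] = 2; L2[2][5] = 5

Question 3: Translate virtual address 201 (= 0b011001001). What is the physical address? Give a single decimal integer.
Answer: 1497

Derivation:
vaddr = 201 = 0b011001001
Split: l1_idx=1, l2_idx=4, offset=9
L1[1] = 2
L2[2][4] = 93
paddr = 93 * 16 + 9 = 1497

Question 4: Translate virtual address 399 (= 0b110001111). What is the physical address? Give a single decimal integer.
Answer: 415

Derivation:
vaddr = 399 = 0b110001111
Split: l1_idx=3, l2_idx=0, offset=15
L1[3] = 0
L2[0][0] = 25
paddr = 25 * 16 + 15 = 415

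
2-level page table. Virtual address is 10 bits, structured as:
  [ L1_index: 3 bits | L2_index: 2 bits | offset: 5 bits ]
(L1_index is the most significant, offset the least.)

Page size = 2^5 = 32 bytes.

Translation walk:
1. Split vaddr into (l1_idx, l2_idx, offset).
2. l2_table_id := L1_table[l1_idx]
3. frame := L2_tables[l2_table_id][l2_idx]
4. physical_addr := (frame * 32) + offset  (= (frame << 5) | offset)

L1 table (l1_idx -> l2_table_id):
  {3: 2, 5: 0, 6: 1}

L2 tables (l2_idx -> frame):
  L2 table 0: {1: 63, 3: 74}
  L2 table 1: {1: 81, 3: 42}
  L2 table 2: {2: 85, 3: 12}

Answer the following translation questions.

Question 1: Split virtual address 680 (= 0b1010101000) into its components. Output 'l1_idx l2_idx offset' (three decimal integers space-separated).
Answer: 5 1 8

Derivation:
vaddr = 680 = 0b1010101000
  top 3 bits -> l1_idx = 5
  next 2 bits -> l2_idx = 1
  bottom 5 bits -> offset = 8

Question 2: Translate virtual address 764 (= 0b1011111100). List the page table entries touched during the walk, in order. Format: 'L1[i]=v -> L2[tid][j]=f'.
vaddr = 764 = 0b1011111100
Split: l1_idx=5, l2_idx=3, offset=28

Answer: L1[5]=0 -> L2[0][3]=74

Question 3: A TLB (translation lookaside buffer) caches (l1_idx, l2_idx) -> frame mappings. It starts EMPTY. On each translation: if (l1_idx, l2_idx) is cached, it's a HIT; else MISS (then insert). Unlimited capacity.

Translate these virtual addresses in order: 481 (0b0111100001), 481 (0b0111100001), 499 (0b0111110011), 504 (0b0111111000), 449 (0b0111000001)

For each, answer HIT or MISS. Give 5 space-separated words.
vaddr=481: (3,3) not in TLB -> MISS, insert
vaddr=481: (3,3) in TLB -> HIT
vaddr=499: (3,3) in TLB -> HIT
vaddr=504: (3,3) in TLB -> HIT
vaddr=449: (3,2) not in TLB -> MISS, insert

Answer: MISS HIT HIT HIT MISS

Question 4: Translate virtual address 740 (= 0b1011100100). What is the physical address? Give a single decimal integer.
Answer: 2372

Derivation:
vaddr = 740 = 0b1011100100
Split: l1_idx=5, l2_idx=3, offset=4
L1[5] = 0
L2[0][3] = 74
paddr = 74 * 32 + 4 = 2372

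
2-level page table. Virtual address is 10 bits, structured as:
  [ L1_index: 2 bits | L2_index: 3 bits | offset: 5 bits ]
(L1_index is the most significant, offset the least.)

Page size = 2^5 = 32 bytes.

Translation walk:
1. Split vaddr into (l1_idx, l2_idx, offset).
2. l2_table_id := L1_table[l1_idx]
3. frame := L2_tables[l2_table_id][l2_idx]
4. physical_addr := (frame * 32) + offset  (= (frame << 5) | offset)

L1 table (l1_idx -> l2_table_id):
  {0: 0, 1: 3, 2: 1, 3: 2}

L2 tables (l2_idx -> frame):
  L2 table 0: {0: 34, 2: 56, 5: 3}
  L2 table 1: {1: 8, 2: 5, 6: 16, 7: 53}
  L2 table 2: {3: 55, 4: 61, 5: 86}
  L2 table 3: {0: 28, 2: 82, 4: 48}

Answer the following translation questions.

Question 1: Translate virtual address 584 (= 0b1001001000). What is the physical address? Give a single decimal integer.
Answer: 168

Derivation:
vaddr = 584 = 0b1001001000
Split: l1_idx=2, l2_idx=2, offset=8
L1[2] = 1
L2[1][2] = 5
paddr = 5 * 32 + 8 = 168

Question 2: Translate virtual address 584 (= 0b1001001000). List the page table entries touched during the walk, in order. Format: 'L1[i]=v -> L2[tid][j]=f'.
vaddr = 584 = 0b1001001000
Split: l1_idx=2, l2_idx=2, offset=8

Answer: L1[2]=1 -> L2[1][2]=5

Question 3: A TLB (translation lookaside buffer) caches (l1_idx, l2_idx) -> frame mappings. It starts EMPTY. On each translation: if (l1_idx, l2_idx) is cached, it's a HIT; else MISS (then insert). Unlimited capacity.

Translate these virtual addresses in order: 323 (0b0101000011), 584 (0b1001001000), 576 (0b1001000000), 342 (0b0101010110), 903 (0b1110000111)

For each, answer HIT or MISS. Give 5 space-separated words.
Answer: MISS MISS HIT HIT MISS

Derivation:
vaddr=323: (1,2) not in TLB -> MISS, insert
vaddr=584: (2,2) not in TLB -> MISS, insert
vaddr=576: (2,2) in TLB -> HIT
vaddr=342: (1,2) in TLB -> HIT
vaddr=903: (3,4) not in TLB -> MISS, insert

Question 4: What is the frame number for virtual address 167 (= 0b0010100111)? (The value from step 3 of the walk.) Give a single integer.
Answer: 3

Derivation:
vaddr = 167: l1_idx=0, l2_idx=5
L1[0] = 0; L2[0][5] = 3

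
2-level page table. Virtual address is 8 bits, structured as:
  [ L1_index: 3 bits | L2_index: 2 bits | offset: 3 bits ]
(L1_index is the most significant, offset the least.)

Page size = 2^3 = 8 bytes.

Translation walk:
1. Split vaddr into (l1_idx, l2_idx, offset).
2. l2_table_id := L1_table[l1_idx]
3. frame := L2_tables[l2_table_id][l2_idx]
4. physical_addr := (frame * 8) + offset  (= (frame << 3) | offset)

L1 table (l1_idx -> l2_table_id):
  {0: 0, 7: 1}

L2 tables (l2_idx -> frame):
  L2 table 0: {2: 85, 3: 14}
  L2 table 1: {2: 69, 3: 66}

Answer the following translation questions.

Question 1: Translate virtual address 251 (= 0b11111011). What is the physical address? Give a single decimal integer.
Answer: 531

Derivation:
vaddr = 251 = 0b11111011
Split: l1_idx=7, l2_idx=3, offset=3
L1[7] = 1
L2[1][3] = 66
paddr = 66 * 8 + 3 = 531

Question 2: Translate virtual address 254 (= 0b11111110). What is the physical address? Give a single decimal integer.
Answer: 534

Derivation:
vaddr = 254 = 0b11111110
Split: l1_idx=7, l2_idx=3, offset=6
L1[7] = 1
L2[1][3] = 66
paddr = 66 * 8 + 6 = 534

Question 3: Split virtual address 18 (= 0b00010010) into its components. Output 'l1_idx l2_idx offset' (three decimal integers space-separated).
vaddr = 18 = 0b00010010
  top 3 bits -> l1_idx = 0
  next 2 bits -> l2_idx = 2
  bottom 3 bits -> offset = 2

Answer: 0 2 2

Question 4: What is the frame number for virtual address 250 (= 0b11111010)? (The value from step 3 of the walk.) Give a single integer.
Answer: 66

Derivation:
vaddr = 250: l1_idx=7, l2_idx=3
L1[7] = 1; L2[1][3] = 66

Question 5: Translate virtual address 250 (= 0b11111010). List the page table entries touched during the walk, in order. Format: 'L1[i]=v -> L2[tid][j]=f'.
Answer: L1[7]=1 -> L2[1][3]=66

Derivation:
vaddr = 250 = 0b11111010
Split: l1_idx=7, l2_idx=3, offset=2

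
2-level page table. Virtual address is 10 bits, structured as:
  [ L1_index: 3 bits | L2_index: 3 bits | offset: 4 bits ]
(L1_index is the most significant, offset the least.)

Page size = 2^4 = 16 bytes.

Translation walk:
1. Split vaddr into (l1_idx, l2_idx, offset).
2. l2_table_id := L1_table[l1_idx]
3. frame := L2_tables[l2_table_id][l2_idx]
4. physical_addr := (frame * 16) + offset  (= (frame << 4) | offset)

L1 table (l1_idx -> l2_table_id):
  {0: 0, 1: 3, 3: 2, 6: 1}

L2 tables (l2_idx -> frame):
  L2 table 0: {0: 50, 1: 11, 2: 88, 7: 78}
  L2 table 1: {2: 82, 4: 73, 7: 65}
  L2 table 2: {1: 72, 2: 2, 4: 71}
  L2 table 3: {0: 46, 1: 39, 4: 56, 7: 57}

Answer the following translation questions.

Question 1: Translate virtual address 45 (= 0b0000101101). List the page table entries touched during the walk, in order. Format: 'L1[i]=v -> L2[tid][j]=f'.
Answer: L1[0]=0 -> L2[0][2]=88

Derivation:
vaddr = 45 = 0b0000101101
Split: l1_idx=0, l2_idx=2, offset=13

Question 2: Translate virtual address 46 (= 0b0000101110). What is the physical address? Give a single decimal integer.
vaddr = 46 = 0b0000101110
Split: l1_idx=0, l2_idx=2, offset=14
L1[0] = 0
L2[0][2] = 88
paddr = 88 * 16 + 14 = 1422

Answer: 1422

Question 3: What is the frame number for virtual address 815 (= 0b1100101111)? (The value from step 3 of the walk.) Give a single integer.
vaddr = 815: l1_idx=6, l2_idx=2
L1[6] = 1; L2[1][2] = 82

Answer: 82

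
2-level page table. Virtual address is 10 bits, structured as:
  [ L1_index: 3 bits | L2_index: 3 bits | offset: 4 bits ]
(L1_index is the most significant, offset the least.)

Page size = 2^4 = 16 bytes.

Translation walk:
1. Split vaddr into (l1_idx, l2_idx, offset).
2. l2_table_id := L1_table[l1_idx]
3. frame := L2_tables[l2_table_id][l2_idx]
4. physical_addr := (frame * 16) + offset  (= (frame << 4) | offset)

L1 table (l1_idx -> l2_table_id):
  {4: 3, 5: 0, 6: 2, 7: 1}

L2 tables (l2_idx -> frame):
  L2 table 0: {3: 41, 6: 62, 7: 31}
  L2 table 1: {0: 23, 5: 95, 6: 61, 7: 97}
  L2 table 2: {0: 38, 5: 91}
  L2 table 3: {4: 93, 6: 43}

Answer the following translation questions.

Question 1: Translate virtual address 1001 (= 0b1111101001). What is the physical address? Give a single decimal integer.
Answer: 985

Derivation:
vaddr = 1001 = 0b1111101001
Split: l1_idx=7, l2_idx=6, offset=9
L1[7] = 1
L2[1][6] = 61
paddr = 61 * 16 + 9 = 985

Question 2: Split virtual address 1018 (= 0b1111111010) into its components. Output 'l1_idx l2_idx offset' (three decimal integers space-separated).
Answer: 7 7 10

Derivation:
vaddr = 1018 = 0b1111111010
  top 3 bits -> l1_idx = 7
  next 3 bits -> l2_idx = 7
  bottom 4 bits -> offset = 10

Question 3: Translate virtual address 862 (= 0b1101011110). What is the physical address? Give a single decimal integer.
Answer: 1470

Derivation:
vaddr = 862 = 0b1101011110
Split: l1_idx=6, l2_idx=5, offset=14
L1[6] = 2
L2[2][5] = 91
paddr = 91 * 16 + 14 = 1470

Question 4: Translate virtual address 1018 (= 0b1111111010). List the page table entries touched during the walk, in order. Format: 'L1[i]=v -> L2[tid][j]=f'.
Answer: L1[7]=1 -> L2[1][7]=97

Derivation:
vaddr = 1018 = 0b1111111010
Split: l1_idx=7, l2_idx=7, offset=10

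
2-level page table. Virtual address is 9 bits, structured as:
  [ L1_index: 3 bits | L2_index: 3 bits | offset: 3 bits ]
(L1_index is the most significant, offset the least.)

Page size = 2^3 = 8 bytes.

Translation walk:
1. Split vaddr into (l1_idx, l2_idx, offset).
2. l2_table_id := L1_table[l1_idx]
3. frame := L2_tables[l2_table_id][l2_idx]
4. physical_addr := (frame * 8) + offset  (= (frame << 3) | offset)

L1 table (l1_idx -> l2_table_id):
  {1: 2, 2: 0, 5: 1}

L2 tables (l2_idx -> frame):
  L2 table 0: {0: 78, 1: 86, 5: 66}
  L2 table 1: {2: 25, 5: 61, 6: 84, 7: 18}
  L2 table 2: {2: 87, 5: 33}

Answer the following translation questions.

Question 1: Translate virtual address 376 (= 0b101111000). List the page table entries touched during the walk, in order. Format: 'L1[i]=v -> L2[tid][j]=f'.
Answer: L1[5]=1 -> L2[1][7]=18

Derivation:
vaddr = 376 = 0b101111000
Split: l1_idx=5, l2_idx=7, offset=0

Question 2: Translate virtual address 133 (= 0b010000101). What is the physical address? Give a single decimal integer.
vaddr = 133 = 0b010000101
Split: l1_idx=2, l2_idx=0, offset=5
L1[2] = 0
L2[0][0] = 78
paddr = 78 * 8 + 5 = 629

Answer: 629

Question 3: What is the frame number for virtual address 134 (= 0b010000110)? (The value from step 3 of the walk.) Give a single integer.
vaddr = 134: l1_idx=2, l2_idx=0
L1[2] = 0; L2[0][0] = 78

Answer: 78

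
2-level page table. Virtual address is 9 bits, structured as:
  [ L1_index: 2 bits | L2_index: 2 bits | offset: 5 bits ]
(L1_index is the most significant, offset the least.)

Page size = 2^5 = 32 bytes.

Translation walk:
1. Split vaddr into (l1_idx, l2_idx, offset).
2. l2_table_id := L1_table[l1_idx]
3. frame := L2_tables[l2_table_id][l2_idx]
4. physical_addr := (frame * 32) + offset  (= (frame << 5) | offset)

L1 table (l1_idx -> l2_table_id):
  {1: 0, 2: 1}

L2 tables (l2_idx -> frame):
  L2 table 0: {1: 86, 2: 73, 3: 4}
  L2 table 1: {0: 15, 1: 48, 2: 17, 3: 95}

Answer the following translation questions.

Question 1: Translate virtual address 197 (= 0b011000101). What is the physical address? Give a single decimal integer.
Answer: 2341

Derivation:
vaddr = 197 = 0b011000101
Split: l1_idx=1, l2_idx=2, offset=5
L1[1] = 0
L2[0][2] = 73
paddr = 73 * 32 + 5 = 2341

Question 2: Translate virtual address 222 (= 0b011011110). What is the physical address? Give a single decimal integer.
Answer: 2366

Derivation:
vaddr = 222 = 0b011011110
Split: l1_idx=1, l2_idx=2, offset=30
L1[1] = 0
L2[0][2] = 73
paddr = 73 * 32 + 30 = 2366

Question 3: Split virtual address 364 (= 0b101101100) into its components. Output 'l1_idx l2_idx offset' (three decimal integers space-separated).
vaddr = 364 = 0b101101100
  top 2 bits -> l1_idx = 2
  next 2 bits -> l2_idx = 3
  bottom 5 bits -> offset = 12

Answer: 2 3 12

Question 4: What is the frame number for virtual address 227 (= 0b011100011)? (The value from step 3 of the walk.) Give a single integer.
Answer: 4

Derivation:
vaddr = 227: l1_idx=1, l2_idx=3
L1[1] = 0; L2[0][3] = 4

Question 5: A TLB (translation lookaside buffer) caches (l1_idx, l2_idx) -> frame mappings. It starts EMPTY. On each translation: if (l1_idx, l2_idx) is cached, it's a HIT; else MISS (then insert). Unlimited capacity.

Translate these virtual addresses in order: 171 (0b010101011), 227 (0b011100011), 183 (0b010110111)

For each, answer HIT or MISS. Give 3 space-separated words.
vaddr=171: (1,1) not in TLB -> MISS, insert
vaddr=227: (1,3) not in TLB -> MISS, insert
vaddr=183: (1,1) in TLB -> HIT

Answer: MISS MISS HIT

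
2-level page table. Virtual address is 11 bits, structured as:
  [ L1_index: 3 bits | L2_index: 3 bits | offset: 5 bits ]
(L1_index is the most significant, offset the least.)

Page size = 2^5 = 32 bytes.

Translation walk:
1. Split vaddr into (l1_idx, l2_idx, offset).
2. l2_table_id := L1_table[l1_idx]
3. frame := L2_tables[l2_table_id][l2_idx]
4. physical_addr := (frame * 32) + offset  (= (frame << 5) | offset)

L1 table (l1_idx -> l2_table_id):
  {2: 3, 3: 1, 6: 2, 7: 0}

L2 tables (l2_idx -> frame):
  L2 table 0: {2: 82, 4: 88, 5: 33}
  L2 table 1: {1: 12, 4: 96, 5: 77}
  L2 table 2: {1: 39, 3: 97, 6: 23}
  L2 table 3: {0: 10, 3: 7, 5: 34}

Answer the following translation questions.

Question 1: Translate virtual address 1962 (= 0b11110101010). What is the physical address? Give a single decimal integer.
Answer: 1066

Derivation:
vaddr = 1962 = 0b11110101010
Split: l1_idx=7, l2_idx=5, offset=10
L1[7] = 0
L2[0][5] = 33
paddr = 33 * 32 + 10 = 1066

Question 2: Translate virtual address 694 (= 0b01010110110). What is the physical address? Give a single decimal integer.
vaddr = 694 = 0b01010110110
Split: l1_idx=2, l2_idx=5, offset=22
L1[2] = 3
L2[3][5] = 34
paddr = 34 * 32 + 22 = 1110

Answer: 1110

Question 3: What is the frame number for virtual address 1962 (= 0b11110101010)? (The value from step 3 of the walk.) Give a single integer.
vaddr = 1962: l1_idx=7, l2_idx=5
L1[7] = 0; L2[0][5] = 33

Answer: 33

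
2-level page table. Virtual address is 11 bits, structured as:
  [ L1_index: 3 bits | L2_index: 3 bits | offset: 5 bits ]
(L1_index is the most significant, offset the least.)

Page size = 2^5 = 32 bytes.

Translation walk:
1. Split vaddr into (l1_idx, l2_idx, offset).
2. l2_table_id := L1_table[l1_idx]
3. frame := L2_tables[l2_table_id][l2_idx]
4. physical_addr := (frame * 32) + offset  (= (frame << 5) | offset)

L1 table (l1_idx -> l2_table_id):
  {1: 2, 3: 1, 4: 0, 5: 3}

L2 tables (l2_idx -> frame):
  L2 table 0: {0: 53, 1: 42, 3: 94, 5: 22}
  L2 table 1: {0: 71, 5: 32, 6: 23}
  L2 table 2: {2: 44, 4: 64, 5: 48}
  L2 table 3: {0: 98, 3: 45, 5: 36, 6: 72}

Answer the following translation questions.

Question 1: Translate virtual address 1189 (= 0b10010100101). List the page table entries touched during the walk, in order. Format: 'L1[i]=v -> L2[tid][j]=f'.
Answer: L1[4]=0 -> L2[0][5]=22

Derivation:
vaddr = 1189 = 0b10010100101
Split: l1_idx=4, l2_idx=5, offset=5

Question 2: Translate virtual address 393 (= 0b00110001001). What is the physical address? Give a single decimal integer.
vaddr = 393 = 0b00110001001
Split: l1_idx=1, l2_idx=4, offset=9
L1[1] = 2
L2[2][4] = 64
paddr = 64 * 32 + 9 = 2057

Answer: 2057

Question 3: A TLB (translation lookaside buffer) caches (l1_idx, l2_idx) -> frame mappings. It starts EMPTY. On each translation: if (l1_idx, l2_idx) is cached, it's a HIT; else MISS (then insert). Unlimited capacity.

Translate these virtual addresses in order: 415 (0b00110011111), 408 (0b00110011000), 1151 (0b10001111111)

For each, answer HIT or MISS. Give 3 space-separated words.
Answer: MISS HIT MISS

Derivation:
vaddr=415: (1,4) not in TLB -> MISS, insert
vaddr=408: (1,4) in TLB -> HIT
vaddr=1151: (4,3) not in TLB -> MISS, insert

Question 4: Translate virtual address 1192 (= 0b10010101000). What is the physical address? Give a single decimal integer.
vaddr = 1192 = 0b10010101000
Split: l1_idx=4, l2_idx=5, offset=8
L1[4] = 0
L2[0][5] = 22
paddr = 22 * 32 + 8 = 712

Answer: 712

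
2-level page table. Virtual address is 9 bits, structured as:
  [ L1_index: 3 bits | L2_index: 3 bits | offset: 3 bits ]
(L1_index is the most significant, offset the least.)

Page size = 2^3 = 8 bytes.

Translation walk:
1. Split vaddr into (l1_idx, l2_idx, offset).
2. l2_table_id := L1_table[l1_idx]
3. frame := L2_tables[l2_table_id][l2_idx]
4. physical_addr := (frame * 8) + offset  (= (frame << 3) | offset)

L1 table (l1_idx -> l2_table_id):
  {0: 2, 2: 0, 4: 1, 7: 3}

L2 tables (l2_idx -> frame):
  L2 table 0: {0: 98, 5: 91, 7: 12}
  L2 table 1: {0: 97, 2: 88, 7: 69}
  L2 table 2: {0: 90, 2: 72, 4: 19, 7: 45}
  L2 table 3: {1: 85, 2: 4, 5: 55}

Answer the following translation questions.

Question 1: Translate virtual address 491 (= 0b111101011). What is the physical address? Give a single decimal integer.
Answer: 443

Derivation:
vaddr = 491 = 0b111101011
Split: l1_idx=7, l2_idx=5, offset=3
L1[7] = 3
L2[3][5] = 55
paddr = 55 * 8 + 3 = 443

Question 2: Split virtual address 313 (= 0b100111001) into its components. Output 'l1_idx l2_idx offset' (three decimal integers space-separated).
Answer: 4 7 1

Derivation:
vaddr = 313 = 0b100111001
  top 3 bits -> l1_idx = 4
  next 3 bits -> l2_idx = 7
  bottom 3 bits -> offset = 1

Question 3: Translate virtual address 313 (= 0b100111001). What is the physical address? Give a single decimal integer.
vaddr = 313 = 0b100111001
Split: l1_idx=4, l2_idx=7, offset=1
L1[4] = 1
L2[1][7] = 69
paddr = 69 * 8 + 1 = 553

Answer: 553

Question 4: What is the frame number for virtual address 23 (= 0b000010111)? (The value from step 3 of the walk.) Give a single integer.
vaddr = 23: l1_idx=0, l2_idx=2
L1[0] = 2; L2[2][2] = 72

Answer: 72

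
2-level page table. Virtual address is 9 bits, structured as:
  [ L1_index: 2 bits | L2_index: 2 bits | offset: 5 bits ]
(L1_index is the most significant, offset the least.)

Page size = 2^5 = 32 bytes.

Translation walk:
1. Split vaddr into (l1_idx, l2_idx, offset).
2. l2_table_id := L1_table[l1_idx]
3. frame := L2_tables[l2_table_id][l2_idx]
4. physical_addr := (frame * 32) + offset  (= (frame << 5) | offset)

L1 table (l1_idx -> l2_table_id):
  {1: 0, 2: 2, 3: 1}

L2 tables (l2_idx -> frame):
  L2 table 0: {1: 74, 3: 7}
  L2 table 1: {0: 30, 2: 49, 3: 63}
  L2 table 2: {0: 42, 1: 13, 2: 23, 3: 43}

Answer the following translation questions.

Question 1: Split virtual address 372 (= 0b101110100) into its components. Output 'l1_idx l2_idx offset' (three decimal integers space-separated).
vaddr = 372 = 0b101110100
  top 2 bits -> l1_idx = 2
  next 2 bits -> l2_idx = 3
  bottom 5 bits -> offset = 20

Answer: 2 3 20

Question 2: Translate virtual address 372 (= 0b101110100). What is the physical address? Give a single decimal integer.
Answer: 1396

Derivation:
vaddr = 372 = 0b101110100
Split: l1_idx=2, l2_idx=3, offset=20
L1[2] = 2
L2[2][3] = 43
paddr = 43 * 32 + 20 = 1396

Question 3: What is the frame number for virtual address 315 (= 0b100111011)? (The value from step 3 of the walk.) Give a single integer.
vaddr = 315: l1_idx=2, l2_idx=1
L1[2] = 2; L2[2][1] = 13

Answer: 13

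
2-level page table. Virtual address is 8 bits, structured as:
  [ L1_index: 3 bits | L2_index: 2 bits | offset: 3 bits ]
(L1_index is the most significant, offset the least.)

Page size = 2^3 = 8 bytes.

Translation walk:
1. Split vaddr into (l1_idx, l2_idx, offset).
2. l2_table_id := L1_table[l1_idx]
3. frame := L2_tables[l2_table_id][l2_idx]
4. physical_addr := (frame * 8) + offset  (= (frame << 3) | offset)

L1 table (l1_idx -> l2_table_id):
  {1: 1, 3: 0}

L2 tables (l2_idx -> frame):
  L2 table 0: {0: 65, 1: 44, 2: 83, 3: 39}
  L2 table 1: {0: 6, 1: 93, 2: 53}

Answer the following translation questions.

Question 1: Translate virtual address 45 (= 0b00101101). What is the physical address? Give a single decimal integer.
vaddr = 45 = 0b00101101
Split: l1_idx=1, l2_idx=1, offset=5
L1[1] = 1
L2[1][1] = 93
paddr = 93 * 8 + 5 = 749

Answer: 749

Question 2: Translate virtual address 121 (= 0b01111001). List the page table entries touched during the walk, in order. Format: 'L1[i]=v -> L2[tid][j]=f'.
Answer: L1[3]=0 -> L2[0][3]=39

Derivation:
vaddr = 121 = 0b01111001
Split: l1_idx=3, l2_idx=3, offset=1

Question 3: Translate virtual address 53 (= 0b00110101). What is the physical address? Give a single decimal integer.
vaddr = 53 = 0b00110101
Split: l1_idx=1, l2_idx=2, offset=5
L1[1] = 1
L2[1][2] = 53
paddr = 53 * 8 + 5 = 429

Answer: 429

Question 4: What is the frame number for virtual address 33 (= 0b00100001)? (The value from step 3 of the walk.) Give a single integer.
Answer: 6

Derivation:
vaddr = 33: l1_idx=1, l2_idx=0
L1[1] = 1; L2[1][0] = 6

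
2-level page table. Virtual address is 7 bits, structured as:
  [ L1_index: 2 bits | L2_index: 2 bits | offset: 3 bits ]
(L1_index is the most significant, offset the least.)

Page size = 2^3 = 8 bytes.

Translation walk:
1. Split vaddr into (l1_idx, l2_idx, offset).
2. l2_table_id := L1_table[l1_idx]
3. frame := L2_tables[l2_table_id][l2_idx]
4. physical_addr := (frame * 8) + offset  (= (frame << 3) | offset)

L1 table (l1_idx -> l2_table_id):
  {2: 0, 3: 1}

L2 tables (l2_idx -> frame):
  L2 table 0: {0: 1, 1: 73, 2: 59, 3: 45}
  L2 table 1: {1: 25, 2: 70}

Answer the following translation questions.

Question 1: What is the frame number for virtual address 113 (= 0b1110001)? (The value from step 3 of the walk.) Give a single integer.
Answer: 70

Derivation:
vaddr = 113: l1_idx=3, l2_idx=2
L1[3] = 1; L2[1][2] = 70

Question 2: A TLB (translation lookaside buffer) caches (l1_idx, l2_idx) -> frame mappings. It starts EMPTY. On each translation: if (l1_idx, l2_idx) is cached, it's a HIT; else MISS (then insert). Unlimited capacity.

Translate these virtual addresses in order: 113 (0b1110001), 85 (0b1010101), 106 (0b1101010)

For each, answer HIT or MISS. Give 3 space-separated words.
Answer: MISS MISS MISS

Derivation:
vaddr=113: (3,2) not in TLB -> MISS, insert
vaddr=85: (2,2) not in TLB -> MISS, insert
vaddr=106: (3,1) not in TLB -> MISS, insert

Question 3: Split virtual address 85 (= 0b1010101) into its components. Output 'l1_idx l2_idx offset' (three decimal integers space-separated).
Answer: 2 2 5

Derivation:
vaddr = 85 = 0b1010101
  top 2 bits -> l1_idx = 2
  next 2 bits -> l2_idx = 2
  bottom 3 bits -> offset = 5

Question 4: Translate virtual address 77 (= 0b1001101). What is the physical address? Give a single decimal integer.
Answer: 589

Derivation:
vaddr = 77 = 0b1001101
Split: l1_idx=2, l2_idx=1, offset=5
L1[2] = 0
L2[0][1] = 73
paddr = 73 * 8 + 5 = 589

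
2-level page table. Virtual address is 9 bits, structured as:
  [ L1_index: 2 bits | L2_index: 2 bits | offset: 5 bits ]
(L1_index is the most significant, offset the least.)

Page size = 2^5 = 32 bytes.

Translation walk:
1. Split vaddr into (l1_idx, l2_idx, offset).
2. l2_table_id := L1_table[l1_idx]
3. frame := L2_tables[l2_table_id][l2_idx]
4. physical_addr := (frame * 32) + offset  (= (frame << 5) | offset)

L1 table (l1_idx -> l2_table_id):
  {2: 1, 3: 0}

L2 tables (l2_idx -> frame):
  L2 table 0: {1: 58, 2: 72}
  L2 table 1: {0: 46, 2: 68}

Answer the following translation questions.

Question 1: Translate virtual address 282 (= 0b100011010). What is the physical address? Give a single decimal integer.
vaddr = 282 = 0b100011010
Split: l1_idx=2, l2_idx=0, offset=26
L1[2] = 1
L2[1][0] = 46
paddr = 46 * 32 + 26 = 1498

Answer: 1498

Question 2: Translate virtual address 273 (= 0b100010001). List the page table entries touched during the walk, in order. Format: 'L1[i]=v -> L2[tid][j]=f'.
vaddr = 273 = 0b100010001
Split: l1_idx=2, l2_idx=0, offset=17

Answer: L1[2]=1 -> L2[1][0]=46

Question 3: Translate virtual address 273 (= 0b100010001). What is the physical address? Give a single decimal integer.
Answer: 1489

Derivation:
vaddr = 273 = 0b100010001
Split: l1_idx=2, l2_idx=0, offset=17
L1[2] = 1
L2[1][0] = 46
paddr = 46 * 32 + 17 = 1489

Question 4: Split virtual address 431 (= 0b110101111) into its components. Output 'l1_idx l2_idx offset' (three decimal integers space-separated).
Answer: 3 1 15

Derivation:
vaddr = 431 = 0b110101111
  top 2 bits -> l1_idx = 3
  next 2 bits -> l2_idx = 1
  bottom 5 bits -> offset = 15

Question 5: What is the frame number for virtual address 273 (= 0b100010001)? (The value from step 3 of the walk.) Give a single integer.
vaddr = 273: l1_idx=2, l2_idx=0
L1[2] = 1; L2[1][0] = 46

Answer: 46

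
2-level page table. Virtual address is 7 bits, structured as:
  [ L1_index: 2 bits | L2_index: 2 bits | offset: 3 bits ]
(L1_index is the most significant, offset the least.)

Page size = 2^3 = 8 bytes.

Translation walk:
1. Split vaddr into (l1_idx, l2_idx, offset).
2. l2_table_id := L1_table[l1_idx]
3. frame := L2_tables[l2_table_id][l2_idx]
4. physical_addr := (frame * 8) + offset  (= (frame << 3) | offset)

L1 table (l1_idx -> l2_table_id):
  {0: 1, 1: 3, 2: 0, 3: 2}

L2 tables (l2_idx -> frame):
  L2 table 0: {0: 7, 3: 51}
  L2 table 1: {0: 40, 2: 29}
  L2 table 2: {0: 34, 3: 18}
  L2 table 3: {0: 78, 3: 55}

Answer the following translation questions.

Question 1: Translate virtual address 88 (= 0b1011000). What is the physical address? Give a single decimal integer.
Answer: 408

Derivation:
vaddr = 88 = 0b1011000
Split: l1_idx=2, l2_idx=3, offset=0
L1[2] = 0
L2[0][3] = 51
paddr = 51 * 8 + 0 = 408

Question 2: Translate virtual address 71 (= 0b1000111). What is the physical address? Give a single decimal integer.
Answer: 63

Derivation:
vaddr = 71 = 0b1000111
Split: l1_idx=2, l2_idx=0, offset=7
L1[2] = 0
L2[0][0] = 7
paddr = 7 * 8 + 7 = 63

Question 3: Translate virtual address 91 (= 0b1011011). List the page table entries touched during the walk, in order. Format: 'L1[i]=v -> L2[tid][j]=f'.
vaddr = 91 = 0b1011011
Split: l1_idx=2, l2_idx=3, offset=3

Answer: L1[2]=0 -> L2[0][3]=51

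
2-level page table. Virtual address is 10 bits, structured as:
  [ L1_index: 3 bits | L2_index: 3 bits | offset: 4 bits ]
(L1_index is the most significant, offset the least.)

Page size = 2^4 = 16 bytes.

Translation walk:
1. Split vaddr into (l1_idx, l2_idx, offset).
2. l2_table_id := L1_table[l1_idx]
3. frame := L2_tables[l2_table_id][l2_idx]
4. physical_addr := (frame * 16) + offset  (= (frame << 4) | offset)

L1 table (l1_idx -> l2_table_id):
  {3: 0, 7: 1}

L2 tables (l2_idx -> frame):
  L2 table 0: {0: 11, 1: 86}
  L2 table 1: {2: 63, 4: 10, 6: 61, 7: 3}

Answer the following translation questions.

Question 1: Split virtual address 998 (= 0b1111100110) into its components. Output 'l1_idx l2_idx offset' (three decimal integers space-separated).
Answer: 7 6 6

Derivation:
vaddr = 998 = 0b1111100110
  top 3 bits -> l1_idx = 7
  next 3 bits -> l2_idx = 6
  bottom 4 bits -> offset = 6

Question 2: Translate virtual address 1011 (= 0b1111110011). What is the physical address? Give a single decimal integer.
Answer: 51

Derivation:
vaddr = 1011 = 0b1111110011
Split: l1_idx=7, l2_idx=7, offset=3
L1[7] = 1
L2[1][7] = 3
paddr = 3 * 16 + 3 = 51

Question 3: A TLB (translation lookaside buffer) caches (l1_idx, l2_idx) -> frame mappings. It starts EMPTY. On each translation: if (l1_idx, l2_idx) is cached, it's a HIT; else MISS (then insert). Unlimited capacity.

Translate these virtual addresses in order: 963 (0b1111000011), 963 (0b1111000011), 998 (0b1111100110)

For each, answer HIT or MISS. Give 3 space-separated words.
vaddr=963: (7,4) not in TLB -> MISS, insert
vaddr=963: (7,4) in TLB -> HIT
vaddr=998: (7,6) not in TLB -> MISS, insert

Answer: MISS HIT MISS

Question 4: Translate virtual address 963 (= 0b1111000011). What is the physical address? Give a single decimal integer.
vaddr = 963 = 0b1111000011
Split: l1_idx=7, l2_idx=4, offset=3
L1[7] = 1
L2[1][4] = 10
paddr = 10 * 16 + 3 = 163

Answer: 163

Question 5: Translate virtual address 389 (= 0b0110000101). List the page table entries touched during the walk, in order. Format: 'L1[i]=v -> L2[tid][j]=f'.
Answer: L1[3]=0 -> L2[0][0]=11

Derivation:
vaddr = 389 = 0b0110000101
Split: l1_idx=3, l2_idx=0, offset=5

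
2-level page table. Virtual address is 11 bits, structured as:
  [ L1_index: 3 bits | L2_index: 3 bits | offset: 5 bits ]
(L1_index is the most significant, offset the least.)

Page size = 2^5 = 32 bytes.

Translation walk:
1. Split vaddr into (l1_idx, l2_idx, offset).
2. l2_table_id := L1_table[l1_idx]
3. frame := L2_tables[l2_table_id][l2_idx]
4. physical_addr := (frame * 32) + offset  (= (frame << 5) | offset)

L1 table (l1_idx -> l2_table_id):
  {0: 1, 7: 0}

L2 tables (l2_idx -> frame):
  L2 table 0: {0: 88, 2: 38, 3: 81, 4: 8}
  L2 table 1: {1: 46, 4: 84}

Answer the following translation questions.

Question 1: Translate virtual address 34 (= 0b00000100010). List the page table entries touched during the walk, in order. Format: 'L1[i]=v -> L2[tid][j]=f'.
vaddr = 34 = 0b00000100010
Split: l1_idx=0, l2_idx=1, offset=2

Answer: L1[0]=1 -> L2[1][1]=46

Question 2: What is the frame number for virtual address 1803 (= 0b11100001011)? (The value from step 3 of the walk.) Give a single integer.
Answer: 88

Derivation:
vaddr = 1803: l1_idx=7, l2_idx=0
L1[7] = 0; L2[0][0] = 88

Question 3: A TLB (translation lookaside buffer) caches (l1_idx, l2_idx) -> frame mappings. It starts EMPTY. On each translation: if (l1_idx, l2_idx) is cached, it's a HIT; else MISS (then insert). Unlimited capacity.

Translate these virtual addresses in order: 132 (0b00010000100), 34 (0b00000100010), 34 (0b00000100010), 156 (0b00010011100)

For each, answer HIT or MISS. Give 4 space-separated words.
vaddr=132: (0,4) not in TLB -> MISS, insert
vaddr=34: (0,1) not in TLB -> MISS, insert
vaddr=34: (0,1) in TLB -> HIT
vaddr=156: (0,4) in TLB -> HIT

Answer: MISS MISS HIT HIT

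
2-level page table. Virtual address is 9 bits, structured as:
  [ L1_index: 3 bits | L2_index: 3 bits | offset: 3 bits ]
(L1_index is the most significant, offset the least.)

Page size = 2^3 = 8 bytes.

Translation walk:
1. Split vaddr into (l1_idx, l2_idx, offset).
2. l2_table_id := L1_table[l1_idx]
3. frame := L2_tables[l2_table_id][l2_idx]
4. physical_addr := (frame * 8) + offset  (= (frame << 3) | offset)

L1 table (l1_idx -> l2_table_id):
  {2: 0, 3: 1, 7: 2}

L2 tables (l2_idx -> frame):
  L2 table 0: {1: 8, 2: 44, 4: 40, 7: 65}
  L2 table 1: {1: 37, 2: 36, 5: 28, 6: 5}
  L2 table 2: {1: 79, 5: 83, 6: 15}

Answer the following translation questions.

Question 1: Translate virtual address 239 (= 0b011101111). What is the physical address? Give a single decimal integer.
Answer: 231

Derivation:
vaddr = 239 = 0b011101111
Split: l1_idx=3, l2_idx=5, offset=7
L1[3] = 1
L2[1][5] = 28
paddr = 28 * 8 + 7 = 231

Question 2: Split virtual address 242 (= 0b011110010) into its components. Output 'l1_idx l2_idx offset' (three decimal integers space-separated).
Answer: 3 6 2

Derivation:
vaddr = 242 = 0b011110010
  top 3 bits -> l1_idx = 3
  next 3 bits -> l2_idx = 6
  bottom 3 bits -> offset = 2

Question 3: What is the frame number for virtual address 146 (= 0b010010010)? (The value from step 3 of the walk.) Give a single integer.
Answer: 44

Derivation:
vaddr = 146: l1_idx=2, l2_idx=2
L1[2] = 0; L2[0][2] = 44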